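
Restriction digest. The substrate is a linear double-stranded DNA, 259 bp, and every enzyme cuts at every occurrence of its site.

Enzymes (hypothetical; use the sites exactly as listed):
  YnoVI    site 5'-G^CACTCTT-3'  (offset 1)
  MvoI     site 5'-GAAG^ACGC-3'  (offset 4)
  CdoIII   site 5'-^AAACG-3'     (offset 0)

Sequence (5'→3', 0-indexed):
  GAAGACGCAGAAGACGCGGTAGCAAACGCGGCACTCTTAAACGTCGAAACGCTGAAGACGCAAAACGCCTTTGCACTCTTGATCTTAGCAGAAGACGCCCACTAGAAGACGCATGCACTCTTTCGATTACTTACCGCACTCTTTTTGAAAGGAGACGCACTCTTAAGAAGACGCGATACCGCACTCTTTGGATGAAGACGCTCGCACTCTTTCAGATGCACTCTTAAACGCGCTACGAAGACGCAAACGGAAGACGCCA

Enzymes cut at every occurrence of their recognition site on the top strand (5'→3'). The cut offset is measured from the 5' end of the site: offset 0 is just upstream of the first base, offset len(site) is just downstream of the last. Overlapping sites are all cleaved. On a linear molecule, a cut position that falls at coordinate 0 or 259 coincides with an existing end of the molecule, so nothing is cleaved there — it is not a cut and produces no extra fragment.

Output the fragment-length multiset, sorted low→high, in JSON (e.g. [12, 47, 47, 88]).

Site scan:
  YnoVI GCACTCTT/1: at [30, 72, 114, 135, 156, 180, 203, 217] ⇒ [31, 73, 115, 136, 157, 181, 204, 218]
  MvoI GAAGACGC/4: at [0, 9, 53, 90, 104, 166, 193, 236, 249] ⇒ [4, 13, 57, 94, 108, 170, 197, 240, 253]
  CdoIII AAACG/0: at [23, 38, 46, 62, 225, 244] ⇒ [23, 38, 46, 62, 225, 244]

Pooled cuts: [4, 13, 23, 31, 38, 46, 57, 62, 73, 94, 108, 115, 136, 157, 170, 181, 197, 204, 218, 225, 240, 244, 253]

Fragments:
  [0,4): 4 bp
  [4,13): 9 bp
  [13,23): 10 bp
  [23,31): 8 bp
  [31,38): 7 bp
  [38,46): 8 bp
  [46,57): 11 bp
  [57,62): 5 bp
  [62,73): 11 bp
  [73,94): 21 bp
  [94,108): 14 bp
  [108,115): 7 bp
  [115,136): 21 bp
  [136,157): 21 bp
  [157,170): 13 bp
  [170,181): 11 bp
  [181,197): 16 bp
  [197,204): 7 bp
  [204,218): 14 bp
  [218,225): 7 bp
  [225,240): 15 bp
  [240,244): 4 bp
  [244,253): 9 bp
  [253,259): 6 bp

[4,4,5,6,7,7,7,7,8,8,9,9,10,11,11,11,13,14,14,15,16,21,21,21]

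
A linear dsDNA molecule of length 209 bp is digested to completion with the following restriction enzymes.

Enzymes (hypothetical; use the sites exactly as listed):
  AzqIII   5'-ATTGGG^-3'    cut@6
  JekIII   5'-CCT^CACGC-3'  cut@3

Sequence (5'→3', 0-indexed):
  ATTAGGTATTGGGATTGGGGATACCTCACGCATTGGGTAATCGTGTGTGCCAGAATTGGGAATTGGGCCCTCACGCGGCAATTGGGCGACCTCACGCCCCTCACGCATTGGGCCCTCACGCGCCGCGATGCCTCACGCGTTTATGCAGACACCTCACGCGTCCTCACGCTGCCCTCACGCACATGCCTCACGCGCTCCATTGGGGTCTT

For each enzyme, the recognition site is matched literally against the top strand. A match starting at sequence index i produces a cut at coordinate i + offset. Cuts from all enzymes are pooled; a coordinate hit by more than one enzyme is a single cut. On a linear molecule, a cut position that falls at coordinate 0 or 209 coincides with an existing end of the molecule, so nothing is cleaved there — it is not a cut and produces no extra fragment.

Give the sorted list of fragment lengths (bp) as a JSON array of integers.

Site scan:
  AzqIII ATTGGG/6: at [7, 13, 31, 54, 61, 80, 106, 198] ⇒ [13, 19, 37, 60, 67, 86, 112, 204]
  JekIII CCTCACGC/3: at [23, 68, 89, 98, 113, 130, 151, 161, 172, 185] ⇒ [26, 71, 92, 101, 116, 133, 154, 164, 175, 188]

All cut coordinates (distinct, sorted): [13, 19, 26, 37, 60, 67, 71, 86, 92, 101, 112, 116, 133, 154, 164, 175, 188, 204]

Fragment lengths:
  [0,13): 13 bp
  [13,19): 6 bp
  [19,26): 7 bp
  [26,37): 11 bp
  [37,60): 23 bp
  [60,67): 7 bp
  [67,71): 4 bp
  [71,86): 15 bp
  [86,92): 6 bp
  [92,101): 9 bp
  [101,112): 11 bp
  [112,116): 4 bp
  [116,133): 17 bp
  [133,154): 21 bp
  [154,164): 10 bp
  [164,175): 11 bp
  [175,188): 13 bp
  [188,204): 16 bp
  [204,209): 5 bp

[4,4,5,6,6,7,7,9,10,11,11,11,13,13,15,16,17,21,23]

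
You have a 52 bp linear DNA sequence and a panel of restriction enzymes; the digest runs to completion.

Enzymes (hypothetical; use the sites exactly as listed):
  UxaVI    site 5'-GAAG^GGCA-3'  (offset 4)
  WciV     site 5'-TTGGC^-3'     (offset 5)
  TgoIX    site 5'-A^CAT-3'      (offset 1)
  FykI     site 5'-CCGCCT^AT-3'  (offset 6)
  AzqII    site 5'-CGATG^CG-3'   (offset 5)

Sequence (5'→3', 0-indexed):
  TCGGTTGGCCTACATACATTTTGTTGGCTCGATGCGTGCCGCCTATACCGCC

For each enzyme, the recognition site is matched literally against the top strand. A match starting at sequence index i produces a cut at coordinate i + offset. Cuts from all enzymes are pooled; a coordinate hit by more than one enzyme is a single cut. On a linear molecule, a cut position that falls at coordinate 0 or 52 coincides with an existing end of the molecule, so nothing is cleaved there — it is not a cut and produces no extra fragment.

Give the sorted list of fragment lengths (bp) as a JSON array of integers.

Site scan:
  UxaVI (GAAGGGCA, off=4): no sites
  WciV TTGGC/5: at [4, 23] ⇒ [9, 28]
  TgoIX ACAT/1: at [11, 15] ⇒ [12, 16]
  FykI CCGCCTAT/6: at [38] ⇒ [44]
  AzqII CGATGCG/5: at [29] ⇒ [34]

Pooled cuts: [9, 12, 16, 28, 34, 44]

Fragments:
  [0,9): 9 bp
  [9,12): 3 bp
  [12,16): 4 bp
  [16,28): 12 bp
  [28,34): 6 bp
  [34,44): 10 bp
  [44,52): 8 bp

[3,4,6,8,9,10,12]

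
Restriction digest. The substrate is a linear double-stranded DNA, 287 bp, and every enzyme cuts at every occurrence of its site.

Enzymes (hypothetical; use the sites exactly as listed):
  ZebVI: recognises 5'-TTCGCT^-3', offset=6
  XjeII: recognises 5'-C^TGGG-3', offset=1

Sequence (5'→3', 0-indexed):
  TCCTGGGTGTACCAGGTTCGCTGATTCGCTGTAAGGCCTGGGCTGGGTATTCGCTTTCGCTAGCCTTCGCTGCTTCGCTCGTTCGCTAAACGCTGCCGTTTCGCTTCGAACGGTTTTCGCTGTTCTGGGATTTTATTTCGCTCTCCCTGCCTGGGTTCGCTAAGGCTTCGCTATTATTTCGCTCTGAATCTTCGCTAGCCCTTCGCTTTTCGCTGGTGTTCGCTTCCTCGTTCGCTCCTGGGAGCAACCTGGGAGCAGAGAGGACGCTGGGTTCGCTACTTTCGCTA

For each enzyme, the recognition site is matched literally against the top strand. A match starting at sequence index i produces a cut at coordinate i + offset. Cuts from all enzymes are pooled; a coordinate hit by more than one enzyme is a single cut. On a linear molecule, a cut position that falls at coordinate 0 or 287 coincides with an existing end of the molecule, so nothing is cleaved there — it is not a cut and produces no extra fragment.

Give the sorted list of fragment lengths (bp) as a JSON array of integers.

[1,2,3,4,5,6,7,8,8,8,8,9,9,10,10,10,10,11,11,11,11,12,12,13,16,17,18,18,19]

Scan for sites:
  ZebVI TTCGCT/6: at [16, 24, 49, 55, 65, 73, 81, 99, 115, 136, 155, 166, 177, 190, 201, 208, 218, 230, 271, 280] ⇒ [22, 30, 55, 61, 71, 79, 87, 105, 121, 142, 161, 172, 183, 196, 207, 214, 224, 236, 277, 286]
  XjeII CTGGG/1: at [2, 37, 42, 124, 150, 237, 248, 266] ⇒ [3, 38, 43, 125, 151, 238, 249, 267]

Pooled cuts: [3, 22, 30, 38, 43, 55, 61, 71, 79, 87, 105, 121, 125, 142, 151, 161, 172, 183, 196, 207, 214, 224, 236, 238, 249, 267, 277, 286]

Fragments:
  [0,3): 3 bp
  [3,22): 19 bp
  [22,30): 8 bp
  [30,38): 8 bp
  [38,43): 5 bp
  [43,55): 12 bp
  [55,61): 6 bp
  [61,71): 10 bp
  [71,79): 8 bp
  [79,87): 8 bp
  [87,105): 18 bp
  [105,121): 16 bp
  [121,125): 4 bp
  [125,142): 17 bp
  [142,151): 9 bp
  [151,161): 10 bp
  [161,172): 11 bp
  [172,183): 11 bp
  [183,196): 13 bp
  [196,207): 11 bp
  [207,214): 7 bp
  [214,224): 10 bp
  [224,236): 12 bp
  [236,238): 2 bp
  [238,249): 11 bp
  [249,267): 18 bp
  [267,277): 10 bp
  [277,286): 9 bp
  [286,287): 1 bp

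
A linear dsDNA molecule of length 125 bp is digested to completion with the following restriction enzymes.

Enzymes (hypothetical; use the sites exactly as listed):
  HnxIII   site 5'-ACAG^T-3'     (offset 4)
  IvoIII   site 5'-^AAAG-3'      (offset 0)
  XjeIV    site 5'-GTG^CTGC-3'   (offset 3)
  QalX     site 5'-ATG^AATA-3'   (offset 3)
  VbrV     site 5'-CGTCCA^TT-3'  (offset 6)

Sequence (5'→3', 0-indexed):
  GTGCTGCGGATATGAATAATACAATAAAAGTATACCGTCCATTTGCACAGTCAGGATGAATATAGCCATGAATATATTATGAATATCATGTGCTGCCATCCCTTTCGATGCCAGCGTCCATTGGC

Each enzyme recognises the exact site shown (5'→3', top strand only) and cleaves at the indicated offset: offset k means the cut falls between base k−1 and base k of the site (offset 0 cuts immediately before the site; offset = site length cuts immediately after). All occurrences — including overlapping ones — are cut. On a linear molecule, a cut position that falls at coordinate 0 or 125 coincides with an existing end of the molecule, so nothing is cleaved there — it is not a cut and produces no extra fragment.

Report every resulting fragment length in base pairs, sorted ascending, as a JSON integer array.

[3,5,8,9,11,11,11,12,12,15,28]

Per-enzyme occurrences:
  HnxIII ACAGT/4: at [46] ⇒ [50]
  IvoIII AAAG/0: at [26] ⇒ [26]
  XjeIV GTGCTGC/3: at [0, 89] ⇒ [3, 92]
  QalX ATGAATA/3: at [11, 55, 67, 78] ⇒ [14, 58, 70, 81]
  VbrV CGTCCATT/6: at [35, 114] ⇒ [41, 120]

Pooled cuts: [3, 14, 26, 41, 50, 58, 70, 81, 92, 120]

Fragment lengths:
  [0,3): 3 bp
  [3,14): 11 bp
  [14,26): 12 bp
  [26,41): 15 bp
  [41,50): 9 bp
  [50,58): 8 bp
  [58,70): 12 bp
  [70,81): 11 bp
  [81,92): 11 bp
  [92,120): 28 bp
  [120,125): 5 bp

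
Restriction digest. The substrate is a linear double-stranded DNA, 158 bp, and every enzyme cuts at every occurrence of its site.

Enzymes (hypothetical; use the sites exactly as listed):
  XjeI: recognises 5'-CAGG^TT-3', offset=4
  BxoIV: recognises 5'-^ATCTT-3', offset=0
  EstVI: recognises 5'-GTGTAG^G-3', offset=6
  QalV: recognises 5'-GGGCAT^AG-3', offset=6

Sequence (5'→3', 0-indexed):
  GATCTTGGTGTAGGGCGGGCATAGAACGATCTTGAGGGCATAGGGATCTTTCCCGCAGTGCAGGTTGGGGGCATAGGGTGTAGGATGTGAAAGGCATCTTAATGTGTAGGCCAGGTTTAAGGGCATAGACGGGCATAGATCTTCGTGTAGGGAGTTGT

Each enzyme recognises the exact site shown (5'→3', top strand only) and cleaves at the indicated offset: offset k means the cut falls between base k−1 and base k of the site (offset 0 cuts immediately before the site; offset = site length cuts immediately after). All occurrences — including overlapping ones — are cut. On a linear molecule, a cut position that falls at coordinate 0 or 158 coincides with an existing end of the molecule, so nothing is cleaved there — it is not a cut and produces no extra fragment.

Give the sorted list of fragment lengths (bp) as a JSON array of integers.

[1,2,4,6,6,8,9,9,10,10,11,12,12,12,13,14,19]

Site scan:
  XjeI CAGGTT/4: at [60, 111] ⇒ [64, 115]
  BxoIV ATCTT/0: at [1, 28, 45, 95, 138] ⇒ [1, 28, 45, 95, 138]
  EstVI GTGTAGG/6: at [7, 77, 103, 144] ⇒ [13, 83, 109, 150]
  QalV GGGCATAG/6: at [16, 35, 68, 120, 130] ⇒ [22, 41, 74, 126, 136]

Pooled cuts: [1, 13, 22, 28, 41, 45, 64, 74, 83, 95, 109, 115, 126, 136, 138, 150]

Fragments:
  [0,1): 1 bp
  [1,13): 12 bp
  [13,22): 9 bp
  [22,28): 6 bp
  [28,41): 13 bp
  [41,45): 4 bp
  [45,64): 19 bp
  [64,74): 10 bp
  [74,83): 9 bp
  [83,95): 12 bp
  [95,109): 14 bp
  [109,115): 6 bp
  [115,126): 11 bp
  [126,136): 10 bp
  [136,138): 2 bp
  [138,150): 12 bp
  [150,158): 8 bp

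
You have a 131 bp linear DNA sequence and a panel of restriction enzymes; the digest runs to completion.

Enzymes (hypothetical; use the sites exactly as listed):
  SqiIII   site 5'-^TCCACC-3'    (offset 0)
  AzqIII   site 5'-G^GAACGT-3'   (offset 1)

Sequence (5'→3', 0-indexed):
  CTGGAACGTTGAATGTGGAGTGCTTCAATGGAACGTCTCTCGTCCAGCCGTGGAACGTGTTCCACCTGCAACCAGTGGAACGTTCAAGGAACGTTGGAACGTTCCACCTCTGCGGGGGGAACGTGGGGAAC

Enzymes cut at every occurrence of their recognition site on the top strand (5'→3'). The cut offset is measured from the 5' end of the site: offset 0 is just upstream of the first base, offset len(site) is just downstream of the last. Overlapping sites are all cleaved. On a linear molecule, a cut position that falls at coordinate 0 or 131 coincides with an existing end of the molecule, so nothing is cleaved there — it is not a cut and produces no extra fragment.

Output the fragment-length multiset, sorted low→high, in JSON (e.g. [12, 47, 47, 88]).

Site scan:
  SqiIII TCCACC/0: at [60, 102] ⇒ [60, 102]
  AzqIII GGAACGT/1: at [2, 29, 51, 76, 87, 95, 117] ⇒ [3, 30, 52, 77, 88, 96, 118]

Pooled cuts: [3, 30, 52, 60, 77, 88, 96, 102, 118]

Fragments:
  [0,3): 3 bp
  [3,30): 27 bp
  [30,52): 22 bp
  [52,60): 8 bp
  [60,77): 17 bp
  [77,88): 11 bp
  [88,96): 8 bp
  [96,102): 6 bp
  [102,118): 16 bp
  [118,131): 13 bp

[3,6,8,8,11,13,16,17,22,27]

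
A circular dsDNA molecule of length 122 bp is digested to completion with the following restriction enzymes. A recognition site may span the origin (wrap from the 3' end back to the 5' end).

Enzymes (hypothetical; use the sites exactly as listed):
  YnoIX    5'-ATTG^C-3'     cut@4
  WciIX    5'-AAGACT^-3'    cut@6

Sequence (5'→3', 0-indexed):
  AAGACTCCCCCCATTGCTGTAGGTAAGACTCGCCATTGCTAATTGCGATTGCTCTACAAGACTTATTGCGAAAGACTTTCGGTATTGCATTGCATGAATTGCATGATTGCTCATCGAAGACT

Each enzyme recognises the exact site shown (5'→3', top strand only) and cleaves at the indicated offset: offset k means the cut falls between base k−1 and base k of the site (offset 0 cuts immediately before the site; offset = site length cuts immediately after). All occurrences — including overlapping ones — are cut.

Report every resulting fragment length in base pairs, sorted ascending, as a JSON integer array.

Site scan:
  YnoIX (ATTGC, off=4): starts [12, 34, 41, 47, 64, 83, 88, 97, 105] → cuts [16, 38, 45, 51, 68, 87, 92, 101, 109]
  WciIX (AAGACT, off=6): starts [0, 24, 57, 71, 116] → cuts [0, 6, 30, 63, 77]

Pooled cuts: [0, 6, 16, 30, 38, 45, 51, 63, 68, 77, 87, 92, 101, 109]

Fragments:
  0→6: 6 bp
  6→16: 10 bp
  16→30: 14 bp
  30→38: 8 bp
  38→45: 7 bp
  45→51: 6 bp
  51→63: 12 bp
  63→68: 5 bp
  68→77: 9 bp
  77→87: 10 bp
  87→92: 5 bp
  92→101: 9 bp
  101→109: 8 bp
  109→0 (wrap): 122-109+0 = 13 bp

[5,5,6,6,7,8,8,9,9,10,10,12,13,14]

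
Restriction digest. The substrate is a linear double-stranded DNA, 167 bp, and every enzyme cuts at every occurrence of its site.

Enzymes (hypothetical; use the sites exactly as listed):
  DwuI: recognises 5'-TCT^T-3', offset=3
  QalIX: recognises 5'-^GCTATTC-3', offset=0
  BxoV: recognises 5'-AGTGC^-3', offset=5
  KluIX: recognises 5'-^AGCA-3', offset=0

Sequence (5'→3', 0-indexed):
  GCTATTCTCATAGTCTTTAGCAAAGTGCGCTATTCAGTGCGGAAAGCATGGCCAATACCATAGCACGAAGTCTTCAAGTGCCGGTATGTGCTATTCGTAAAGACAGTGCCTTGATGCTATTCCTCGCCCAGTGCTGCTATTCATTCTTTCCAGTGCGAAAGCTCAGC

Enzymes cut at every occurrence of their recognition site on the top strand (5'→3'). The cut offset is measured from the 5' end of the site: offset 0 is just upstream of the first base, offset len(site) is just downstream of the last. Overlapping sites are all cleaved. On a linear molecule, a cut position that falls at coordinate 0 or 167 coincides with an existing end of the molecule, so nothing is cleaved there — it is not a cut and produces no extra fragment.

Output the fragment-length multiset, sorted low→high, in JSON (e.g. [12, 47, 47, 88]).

Site scan:
  DwuI TCTT/3: at [13, 70, 144] ⇒ [16, 73, 147]
  QalIX GCTATTC/0: at [0, 28, 89, 115, 135] ⇒ [28, 89, 115, 135] (position 0 is a terminus of the linear molecule — no cut)
  BxoV AGTGC/5: at [23, 35, 76, 104, 129, 151] ⇒ [28, 40, 81, 109, 134, 156]
  KluIX AGCA/0: at [18, 44, 61] ⇒ [18, 44, 61]

All cut coordinates (distinct, sorted): [16, 18, 28, 40, 44, 61, 73, 81, 89, 109, 115, 134, 135, 147, 156]

Fragments:
  [0,16): 16 bp
  [16,18): 2 bp
  [18,28): 10 bp
  [28,40): 12 bp
  [40,44): 4 bp
  [44,61): 17 bp
  [61,73): 12 bp
  [73,81): 8 bp
  [81,89): 8 bp
  [89,109): 20 bp
  [109,115): 6 bp
  [115,134): 19 bp
  [134,135): 1 bp
  [135,147): 12 bp
  [147,156): 9 bp
  [156,167): 11 bp

[1,2,4,6,8,8,9,10,11,12,12,12,16,17,19,20]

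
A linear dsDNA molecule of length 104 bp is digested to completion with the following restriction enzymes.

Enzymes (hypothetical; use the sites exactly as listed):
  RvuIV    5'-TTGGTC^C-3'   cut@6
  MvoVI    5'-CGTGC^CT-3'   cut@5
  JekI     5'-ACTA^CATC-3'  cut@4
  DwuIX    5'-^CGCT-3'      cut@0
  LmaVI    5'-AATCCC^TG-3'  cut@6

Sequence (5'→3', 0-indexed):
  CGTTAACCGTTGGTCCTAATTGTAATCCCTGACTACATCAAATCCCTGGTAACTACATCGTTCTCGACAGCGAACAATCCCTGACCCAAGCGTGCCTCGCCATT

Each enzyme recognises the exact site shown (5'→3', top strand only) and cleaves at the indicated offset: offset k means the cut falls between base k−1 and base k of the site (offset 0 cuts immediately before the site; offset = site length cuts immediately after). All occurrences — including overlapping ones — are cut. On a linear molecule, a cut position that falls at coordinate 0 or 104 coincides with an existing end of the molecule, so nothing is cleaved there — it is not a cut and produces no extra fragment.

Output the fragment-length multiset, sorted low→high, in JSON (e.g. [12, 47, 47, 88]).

[6,9,9,11,14,14,15,26]

Site scan:
  RvuIV (TTGGTCC, off=6): starts [9] → cuts [15]
  MvoVI (CGTGCCT, off=5): starts [90] → cuts [95]
  JekI (ACTACATC, off=4): starts [31, 51] → cuts [35, 55]
  DwuIX (CGCT, off=0): no sites
  LmaVI (AATCCCTG, off=6): starts [23, 40, 75] → cuts [29, 46, 81]

All cut coordinates (distinct, sorted): [15, 29, 35, 46, 55, 81, 95]

Fragments:
  [0,15): 15 bp
  [15,29): 14 bp
  [29,35): 6 bp
  [35,46): 11 bp
  [46,55): 9 bp
  [55,81): 26 bp
  [81,95): 14 bp
  [95,104): 9 bp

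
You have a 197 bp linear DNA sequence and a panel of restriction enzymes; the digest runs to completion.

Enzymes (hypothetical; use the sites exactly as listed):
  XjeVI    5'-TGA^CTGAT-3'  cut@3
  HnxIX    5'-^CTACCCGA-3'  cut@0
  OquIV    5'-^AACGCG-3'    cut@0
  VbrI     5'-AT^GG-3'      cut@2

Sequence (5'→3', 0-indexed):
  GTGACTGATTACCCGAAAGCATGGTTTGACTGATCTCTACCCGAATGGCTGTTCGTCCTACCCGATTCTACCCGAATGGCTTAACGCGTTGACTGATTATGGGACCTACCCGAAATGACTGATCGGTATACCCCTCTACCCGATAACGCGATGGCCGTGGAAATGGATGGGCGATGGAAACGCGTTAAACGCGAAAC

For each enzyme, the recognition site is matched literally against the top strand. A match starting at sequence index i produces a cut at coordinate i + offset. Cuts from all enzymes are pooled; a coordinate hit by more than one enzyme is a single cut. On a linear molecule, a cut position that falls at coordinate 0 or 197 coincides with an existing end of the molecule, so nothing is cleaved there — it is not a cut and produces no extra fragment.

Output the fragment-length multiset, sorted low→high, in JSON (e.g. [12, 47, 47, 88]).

Scan for sites:
  XjeVI (TGACTGAT, off=3): starts [1, 26, 89, 115] → cuts [4, 29, 92, 118]
  HnxIX (CTACCCGA, off=0): starts [36, 57, 67, 105, 135] → cuts [36, 57, 67, 105, 135]
  OquIV (AACGCG, off=0): starts [82, 144, 178, 187] → cuts [82, 144, 178, 187]
  VbrI (ATGG, off=2): starts [20, 44, 75, 98, 150, 162, 166, 173] → cuts [22, 46, 77, 100, 152, 164, 168, 175]

All cut coordinates (distinct, sorted): [4, 22, 29, 36, 46, 57, 67, 77, 82, 92, 100, 105, 118, 135, 144, 152, 164, 168, 175, 178, 187]

Fragment lengths:
  [0,4): 4 bp
  [4,22): 18 bp
  [22,29): 7 bp
  [29,36): 7 bp
  [36,46): 10 bp
  [46,57): 11 bp
  [57,67): 10 bp
  [67,77): 10 bp
  [77,82): 5 bp
  [82,92): 10 bp
  [92,100): 8 bp
  [100,105): 5 bp
  [105,118): 13 bp
  [118,135): 17 bp
  [135,144): 9 bp
  [144,152): 8 bp
  [152,164): 12 bp
  [164,168): 4 bp
  [168,175): 7 bp
  [175,178): 3 bp
  [178,187): 9 bp
  [187,197): 10 bp

[3,4,4,5,5,7,7,7,8,8,9,9,10,10,10,10,10,11,12,13,17,18]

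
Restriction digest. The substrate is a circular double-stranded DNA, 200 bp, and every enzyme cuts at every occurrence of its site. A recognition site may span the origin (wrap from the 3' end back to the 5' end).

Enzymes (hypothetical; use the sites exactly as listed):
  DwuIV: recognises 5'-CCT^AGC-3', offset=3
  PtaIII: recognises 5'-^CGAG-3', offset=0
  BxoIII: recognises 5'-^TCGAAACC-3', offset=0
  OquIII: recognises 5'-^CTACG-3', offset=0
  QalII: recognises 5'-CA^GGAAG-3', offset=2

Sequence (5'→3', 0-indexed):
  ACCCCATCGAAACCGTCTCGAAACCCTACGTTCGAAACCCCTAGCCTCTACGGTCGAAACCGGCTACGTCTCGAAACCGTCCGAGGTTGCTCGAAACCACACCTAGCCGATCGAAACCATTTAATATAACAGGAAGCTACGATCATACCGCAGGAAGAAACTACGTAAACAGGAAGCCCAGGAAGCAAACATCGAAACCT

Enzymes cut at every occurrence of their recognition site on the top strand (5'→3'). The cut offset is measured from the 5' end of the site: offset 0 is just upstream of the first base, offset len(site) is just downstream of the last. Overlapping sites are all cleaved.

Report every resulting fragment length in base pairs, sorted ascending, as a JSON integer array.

Scan for sites:
  DwuIV CCTAGC/3: at [39, 101] ⇒ [42, 104]
  PtaIII CGAG/0: at [81] ⇒ [81]
  BxoIII TCGAAACC/0: at [6, 17, 31, 53, 70, 90, 110, 191] ⇒ [6, 17, 31, 53, 70, 90, 110, 191]
  OquIII CTACG/0: at [25, 47, 63, 136, 160] ⇒ [25, 47, 63, 136, 160]
  QalII CAGGAAG/2: at [129, 150, 169, 178] ⇒ [131, 152, 171, 180]

Pooled cuts: [6, 17, 25, 31, 42, 47, 53, 63, 70, 81, 90, 104, 110, 131, 136, 152, 160, 171, 180, 191]

Fragment lengths:
  6→17: 11 bp
  17→25: 8 bp
  25→31: 6 bp
  31→42: 11 bp
  42→47: 5 bp
  47→53: 6 bp
  53→63: 10 bp
  63→70: 7 bp
  70→81: 11 bp
  81→90: 9 bp
  90→104: 14 bp
  104→110: 6 bp
  110→131: 21 bp
  131→136: 5 bp
  136→152: 16 bp
  152→160: 8 bp
  160→171: 11 bp
  171→180: 9 bp
  180→191: 11 bp
  191→6 (wrap): 200-191+6 = 15 bp

[5,5,6,6,6,7,8,8,9,9,10,11,11,11,11,11,14,15,16,21]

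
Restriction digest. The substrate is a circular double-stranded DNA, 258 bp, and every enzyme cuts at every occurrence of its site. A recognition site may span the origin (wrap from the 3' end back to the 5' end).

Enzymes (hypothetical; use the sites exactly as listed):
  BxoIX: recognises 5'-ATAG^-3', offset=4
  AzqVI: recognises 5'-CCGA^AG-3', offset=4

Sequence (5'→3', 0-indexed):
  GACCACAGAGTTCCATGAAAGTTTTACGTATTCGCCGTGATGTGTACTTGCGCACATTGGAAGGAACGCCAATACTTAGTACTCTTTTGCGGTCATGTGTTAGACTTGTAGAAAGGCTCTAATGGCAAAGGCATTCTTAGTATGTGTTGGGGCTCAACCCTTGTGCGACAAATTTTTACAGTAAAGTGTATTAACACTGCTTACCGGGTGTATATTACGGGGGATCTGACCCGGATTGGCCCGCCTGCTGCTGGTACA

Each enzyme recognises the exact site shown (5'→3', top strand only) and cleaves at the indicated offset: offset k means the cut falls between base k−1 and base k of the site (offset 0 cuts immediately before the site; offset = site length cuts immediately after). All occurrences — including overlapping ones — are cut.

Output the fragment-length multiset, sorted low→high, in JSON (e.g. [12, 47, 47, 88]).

[258]

Site scan:
  BxoIX (ATAG, off=4): no sites
  AzqVI (CCGAAG, off=4): no sites

All cut coordinates (distinct, sorted): ∅

Fragment lengths:
  no cuts → one circular fragment of 258 bp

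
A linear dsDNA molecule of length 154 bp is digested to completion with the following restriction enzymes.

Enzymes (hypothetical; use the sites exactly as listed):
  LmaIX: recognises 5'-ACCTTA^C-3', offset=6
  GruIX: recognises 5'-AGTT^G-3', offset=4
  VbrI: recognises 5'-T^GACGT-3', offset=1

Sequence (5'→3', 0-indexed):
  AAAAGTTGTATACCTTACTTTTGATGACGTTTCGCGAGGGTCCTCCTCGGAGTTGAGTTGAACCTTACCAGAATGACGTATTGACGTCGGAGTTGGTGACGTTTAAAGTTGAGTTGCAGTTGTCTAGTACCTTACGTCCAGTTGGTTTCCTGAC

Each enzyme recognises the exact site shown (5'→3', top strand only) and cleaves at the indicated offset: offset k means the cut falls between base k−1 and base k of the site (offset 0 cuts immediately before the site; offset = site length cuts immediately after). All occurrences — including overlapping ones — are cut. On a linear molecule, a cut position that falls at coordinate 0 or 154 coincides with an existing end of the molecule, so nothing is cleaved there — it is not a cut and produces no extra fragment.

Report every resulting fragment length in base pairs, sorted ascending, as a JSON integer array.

[3,5,5,6,7,7,8,8,8,9,10,11,12,13,13,29]

Site scan:
  LmaIX (ACCTTAC, off=6): starts [11, 61, 128] → cuts [17, 67, 134]
  GruIX (AGTTG, off=4): starts [3, 50, 55, 90, 106, 111, 117, 139] → cuts [7, 54, 59, 94, 110, 115, 121, 143]
  VbrI (TGACGT, off=1): starts [24, 73, 81, 96] → cuts [25, 74, 82, 97]

Pooled cuts: [7, 17, 25, 54, 59, 67, 74, 82, 94, 97, 110, 115, 121, 134, 143]

Fragment lengths:
  [0,7): 7 bp
  [7,17): 10 bp
  [17,25): 8 bp
  [25,54): 29 bp
  [54,59): 5 bp
  [59,67): 8 bp
  [67,74): 7 bp
  [74,82): 8 bp
  [82,94): 12 bp
  [94,97): 3 bp
  [97,110): 13 bp
  [110,115): 5 bp
  [115,121): 6 bp
  [121,134): 13 bp
  [134,143): 9 bp
  [143,154): 11 bp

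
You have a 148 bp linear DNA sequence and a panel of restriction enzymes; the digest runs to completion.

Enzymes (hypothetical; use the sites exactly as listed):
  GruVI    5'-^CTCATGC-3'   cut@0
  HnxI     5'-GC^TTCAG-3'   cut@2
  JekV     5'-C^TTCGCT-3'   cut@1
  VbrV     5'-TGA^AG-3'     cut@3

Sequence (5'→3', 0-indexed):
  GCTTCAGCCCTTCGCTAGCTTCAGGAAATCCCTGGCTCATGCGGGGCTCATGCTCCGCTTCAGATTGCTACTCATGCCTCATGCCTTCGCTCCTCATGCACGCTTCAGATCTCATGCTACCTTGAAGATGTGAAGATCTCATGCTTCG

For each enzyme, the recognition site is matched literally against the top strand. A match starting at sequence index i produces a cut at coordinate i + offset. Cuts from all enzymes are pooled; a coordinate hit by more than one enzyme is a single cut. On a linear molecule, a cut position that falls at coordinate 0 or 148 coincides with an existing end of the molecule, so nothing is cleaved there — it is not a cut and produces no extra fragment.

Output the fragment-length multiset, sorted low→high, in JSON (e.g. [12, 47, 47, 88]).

[2,4,7,7,7,8,8,8,9,11,11,11,12,12,15,16]

Per-enzyme occurrences:
  GruVI CTCATGC/0: at [35, 46, 70, 77, 92, 110, 137] ⇒ [35, 46, 70, 77, 92, 110, 137]
  HnxI GCTTCAG/2: at [0, 17, 56, 101] ⇒ [2, 19, 58, 103]
  JekV CTTCGCT/1: at [9, 84] ⇒ [10, 85]
  VbrV TGAAG/3: at [122, 130] ⇒ [125, 133]

Pooled cuts: [2, 10, 19, 35, 46, 58, 70, 77, 85, 92, 103, 110, 125, 133, 137]

Fragments:
  [0,2): 2 bp
  [2,10): 8 bp
  [10,19): 9 bp
  [19,35): 16 bp
  [35,46): 11 bp
  [46,58): 12 bp
  [58,70): 12 bp
  [70,77): 7 bp
  [77,85): 8 bp
  [85,92): 7 bp
  [92,103): 11 bp
  [103,110): 7 bp
  [110,125): 15 bp
  [125,133): 8 bp
  [133,137): 4 bp
  [137,148): 11 bp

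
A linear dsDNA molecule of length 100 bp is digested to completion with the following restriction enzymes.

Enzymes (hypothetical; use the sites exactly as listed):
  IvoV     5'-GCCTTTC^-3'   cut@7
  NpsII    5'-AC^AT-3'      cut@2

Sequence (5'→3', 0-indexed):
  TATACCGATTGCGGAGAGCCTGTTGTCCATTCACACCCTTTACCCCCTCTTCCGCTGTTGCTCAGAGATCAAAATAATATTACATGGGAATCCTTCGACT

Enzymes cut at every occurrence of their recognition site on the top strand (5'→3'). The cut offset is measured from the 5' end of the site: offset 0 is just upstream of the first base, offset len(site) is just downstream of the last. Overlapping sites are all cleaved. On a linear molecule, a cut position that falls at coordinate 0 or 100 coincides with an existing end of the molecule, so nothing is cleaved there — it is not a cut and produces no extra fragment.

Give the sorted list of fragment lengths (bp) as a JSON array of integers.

[17,83]

Site scan:
  IvoV (GCCTTTC, off=7): no sites
  NpsII (ACAT, off=2): starts [81] → cuts [83]

All cut coordinates (distinct, sorted): [83]

Fragment lengths:
  [0,83): 83 bp
  [83,100): 17 bp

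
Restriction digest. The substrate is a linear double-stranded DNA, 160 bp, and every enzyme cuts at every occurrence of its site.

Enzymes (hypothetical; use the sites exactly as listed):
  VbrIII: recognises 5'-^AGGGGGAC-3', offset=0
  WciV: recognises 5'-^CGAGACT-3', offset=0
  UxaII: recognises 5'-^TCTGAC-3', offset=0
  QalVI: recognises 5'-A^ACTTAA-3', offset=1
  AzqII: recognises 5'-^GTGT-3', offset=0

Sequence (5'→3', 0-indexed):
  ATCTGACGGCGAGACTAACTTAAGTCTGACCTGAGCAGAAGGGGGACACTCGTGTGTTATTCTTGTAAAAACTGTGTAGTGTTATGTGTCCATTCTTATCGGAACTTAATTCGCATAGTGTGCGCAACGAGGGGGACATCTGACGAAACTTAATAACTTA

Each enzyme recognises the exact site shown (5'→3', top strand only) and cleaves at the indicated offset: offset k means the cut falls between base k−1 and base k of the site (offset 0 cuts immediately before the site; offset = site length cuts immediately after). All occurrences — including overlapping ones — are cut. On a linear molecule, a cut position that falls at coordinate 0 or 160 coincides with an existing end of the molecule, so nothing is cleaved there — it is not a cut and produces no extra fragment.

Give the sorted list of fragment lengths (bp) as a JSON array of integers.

Site scan:
  VbrIII AGGGGGAC/0: at [39, 129] ⇒ [39, 129]
  WciV CGAGACT/0: at [9] ⇒ [9]
  UxaII TCTGAC/0: at [1, 24, 138] ⇒ [1, 24, 138]
  QalVI AACTTAA/1: at [16, 102, 146] ⇒ [17, 103, 147]
  AzqII GTGT/0: at [51, 53, 73, 78, 85, 117] ⇒ [51, 53, 73, 78, 85, 117]

Pooled cuts: [1, 9, 17, 24, 39, 51, 53, 73, 78, 85, 103, 117, 129, 138, 147]

Fragment lengths:
  [0,1): 1 bp
  [1,9): 8 bp
  [9,17): 8 bp
  [17,24): 7 bp
  [24,39): 15 bp
  [39,51): 12 bp
  [51,53): 2 bp
  [53,73): 20 bp
  [73,78): 5 bp
  [78,85): 7 bp
  [85,103): 18 bp
  [103,117): 14 bp
  [117,129): 12 bp
  [129,138): 9 bp
  [138,147): 9 bp
  [147,160): 13 bp

[1,2,5,7,7,8,8,9,9,12,12,13,14,15,18,20]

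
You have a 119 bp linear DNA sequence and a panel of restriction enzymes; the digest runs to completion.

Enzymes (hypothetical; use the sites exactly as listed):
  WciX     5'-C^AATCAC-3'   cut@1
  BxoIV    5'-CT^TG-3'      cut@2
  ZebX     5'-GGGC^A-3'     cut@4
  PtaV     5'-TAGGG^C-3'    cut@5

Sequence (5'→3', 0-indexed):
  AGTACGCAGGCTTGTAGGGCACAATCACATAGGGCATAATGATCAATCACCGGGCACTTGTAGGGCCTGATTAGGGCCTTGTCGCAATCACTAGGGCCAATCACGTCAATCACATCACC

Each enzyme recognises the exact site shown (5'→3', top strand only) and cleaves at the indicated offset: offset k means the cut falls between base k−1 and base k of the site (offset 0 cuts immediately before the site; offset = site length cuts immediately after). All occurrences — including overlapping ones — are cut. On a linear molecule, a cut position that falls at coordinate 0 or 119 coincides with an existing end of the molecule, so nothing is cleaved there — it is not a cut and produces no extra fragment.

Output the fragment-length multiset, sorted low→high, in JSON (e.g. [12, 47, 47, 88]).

Per-enzyme occurrences:
  WciX (CAATCAC, off=1): starts [21, 43, 84, 97, 106] → cuts [22, 44, 85, 98, 107]
  BxoIV (CTTG, off=2): starts [10, 56, 77] → cuts [12, 58, 79]
  ZebX (GGGCA, off=4): starts [16, 31, 51] → cuts [20, 35, 55]
  PtaV (TAGGGC, off=5): starts [14, 29, 60, 71, 91] → cuts [19, 34, 65, 76, 96]

Pooled cuts: [12, 19, 20, 22, 34, 35, 44, 55, 58, 65, 76, 79, 85, 96, 98, 107]

Fragments:
  [0,12): 12 bp
  [12,19): 7 bp
  [19,20): 1 bp
  [20,22): 2 bp
  [22,34): 12 bp
  [34,35): 1 bp
  [35,44): 9 bp
  [44,55): 11 bp
  [55,58): 3 bp
  [58,65): 7 bp
  [65,76): 11 bp
  [76,79): 3 bp
  [79,85): 6 bp
  [85,96): 11 bp
  [96,98): 2 bp
  [98,107): 9 bp
  [107,119): 12 bp

[1,1,2,2,3,3,6,7,7,9,9,11,11,11,12,12,12]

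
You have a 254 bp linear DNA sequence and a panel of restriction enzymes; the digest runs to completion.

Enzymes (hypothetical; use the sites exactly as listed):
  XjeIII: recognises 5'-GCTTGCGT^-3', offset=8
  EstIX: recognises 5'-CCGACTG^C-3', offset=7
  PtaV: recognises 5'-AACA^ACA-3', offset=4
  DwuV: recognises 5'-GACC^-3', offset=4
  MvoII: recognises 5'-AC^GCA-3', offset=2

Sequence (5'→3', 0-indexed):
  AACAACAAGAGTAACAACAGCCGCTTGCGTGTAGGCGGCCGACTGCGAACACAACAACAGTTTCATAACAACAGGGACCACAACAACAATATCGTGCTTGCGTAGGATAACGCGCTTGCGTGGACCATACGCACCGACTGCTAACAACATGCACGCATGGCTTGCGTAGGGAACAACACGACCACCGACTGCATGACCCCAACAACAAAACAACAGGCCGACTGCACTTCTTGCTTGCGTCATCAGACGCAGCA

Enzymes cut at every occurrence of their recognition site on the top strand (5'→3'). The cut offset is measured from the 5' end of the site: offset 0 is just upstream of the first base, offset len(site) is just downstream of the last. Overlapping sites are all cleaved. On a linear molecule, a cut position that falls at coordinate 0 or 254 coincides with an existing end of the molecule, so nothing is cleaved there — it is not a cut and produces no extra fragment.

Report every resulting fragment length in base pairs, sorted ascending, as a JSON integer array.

[4,4,5,6,6,6,6,7,8,8,8,8,8,8,9,10,11,12,12,13,14,14,15,16,18,18]

Scan for sites:
  XjeIII GCTTGCGT/8: at [22, 95, 113, 159, 232] ⇒ [30, 103, 121, 167, 240]
  EstIX CCGACTGC/7: at [38, 133, 184, 217] ⇒ [45, 140, 191, 224]
  PtaV AACAACA/4: at [0, 12, 52, 66, 81, 142, 171, 200, 208] ⇒ [4, 16, 56, 70, 85, 146, 175, 204, 212]
  DwuV GACC/4: at [75, 122, 179, 194] ⇒ [79, 126, 183, 198]
  MvoII ACGCA/2: at [128, 152, 246] ⇒ [130, 154, 248]

Pooled cuts: [4, 16, 30, 45, 56, 70, 79, 85, 103, 121, 126, 130, 140, 146, 154, 167, 175, 183, 191, 198, 204, 212, 224, 240, 248]

Fragments:
  [0,4): 4 bp
  [4,16): 12 bp
  [16,30): 14 bp
  [30,45): 15 bp
  [45,56): 11 bp
  [56,70): 14 bp
  [70,79): 9 bp
  [79,85): 6 bp
  [85,103): 18 bp
  [103,121): 18 bp
  [121,126): 5 bp
  [126,130): 4 bp
  [130,140): 10 bp
  [140,146): 6 bp
  [146,154): 8 bp
  [154,167): 13 bp
  [167,175): 8 bp
  [175,183): 8 bp
  [183,191): 8 bp
  [191,198): 7 bp
  [198,204): 6 bp
  [204,212): 8 bp
  [212,224): 12 bp
  [224,240): 16 bp
  [240,248): 8 bp
  [248,254): 6 bp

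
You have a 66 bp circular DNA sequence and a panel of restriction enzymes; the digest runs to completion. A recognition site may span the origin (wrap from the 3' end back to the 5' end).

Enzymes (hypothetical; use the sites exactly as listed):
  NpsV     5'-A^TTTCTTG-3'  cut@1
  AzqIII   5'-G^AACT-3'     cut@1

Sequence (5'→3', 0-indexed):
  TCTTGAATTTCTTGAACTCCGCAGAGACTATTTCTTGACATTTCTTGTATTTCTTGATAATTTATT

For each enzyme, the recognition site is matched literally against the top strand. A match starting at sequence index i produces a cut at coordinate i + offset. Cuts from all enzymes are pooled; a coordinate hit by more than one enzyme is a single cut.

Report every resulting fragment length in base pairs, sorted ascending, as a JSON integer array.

[7,9,9,10,15,16]

Scan for sites:
  NpsV (ATTTCTTG, off=1): starts [6, 29, 39, 48, 63] → cuts [7, 30, 40, 49, 64]
  AzqIII (GAACT, off=1): starts [13] → cuts [14]

All cut coordinates (distinct, sorted): [7, 14, 30, 40, 49, 64]

Fragment lengths:
  7→14: 7 bp
  14→30: 16 bp
  30→40: 10 bp
  40→49: 9 bp
  49→64: 15 bp
  64→7 (wrap): 66-64+7 = 9 bp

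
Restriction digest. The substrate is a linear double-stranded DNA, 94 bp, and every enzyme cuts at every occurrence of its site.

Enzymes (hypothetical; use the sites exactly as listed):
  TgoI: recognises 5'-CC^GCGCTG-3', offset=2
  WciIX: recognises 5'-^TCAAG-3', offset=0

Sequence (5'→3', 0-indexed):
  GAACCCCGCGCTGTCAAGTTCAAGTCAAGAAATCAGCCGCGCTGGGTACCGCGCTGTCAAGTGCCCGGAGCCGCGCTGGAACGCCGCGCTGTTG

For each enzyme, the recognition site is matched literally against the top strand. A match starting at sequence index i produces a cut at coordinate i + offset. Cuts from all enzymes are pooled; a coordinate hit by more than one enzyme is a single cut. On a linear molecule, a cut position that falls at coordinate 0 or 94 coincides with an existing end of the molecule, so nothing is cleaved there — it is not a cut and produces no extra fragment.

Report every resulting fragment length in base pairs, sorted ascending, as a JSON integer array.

Per-enzyme occurrences:
  TgoI (CCGCGCTG, off=2): starts [5, 36, 48, 70, 83] → cuts [7, 38, 50, 72, 85]
  WciIX (TCAAG, off=0): starts [13, 19, 24, 56] → cuts [13, 19, 24, 56]

Pooled cuts: [7, 13, 19, 24, 38, 50, 56, 72, 85]

Fragment lengths:
  [0,7): 7 bp
  [7,13): 6 bp
  [13,19): 6 bp
  [19,24): 5 bp
  [24,38): 14 bp
  [38,50): 12 bp
  [50,56): 6 bp
  [56,72): 16 bp
  [72,85): 13 bp
  [85,94): 9 bp

[5,6,6,6,7,9,12,13,14,16]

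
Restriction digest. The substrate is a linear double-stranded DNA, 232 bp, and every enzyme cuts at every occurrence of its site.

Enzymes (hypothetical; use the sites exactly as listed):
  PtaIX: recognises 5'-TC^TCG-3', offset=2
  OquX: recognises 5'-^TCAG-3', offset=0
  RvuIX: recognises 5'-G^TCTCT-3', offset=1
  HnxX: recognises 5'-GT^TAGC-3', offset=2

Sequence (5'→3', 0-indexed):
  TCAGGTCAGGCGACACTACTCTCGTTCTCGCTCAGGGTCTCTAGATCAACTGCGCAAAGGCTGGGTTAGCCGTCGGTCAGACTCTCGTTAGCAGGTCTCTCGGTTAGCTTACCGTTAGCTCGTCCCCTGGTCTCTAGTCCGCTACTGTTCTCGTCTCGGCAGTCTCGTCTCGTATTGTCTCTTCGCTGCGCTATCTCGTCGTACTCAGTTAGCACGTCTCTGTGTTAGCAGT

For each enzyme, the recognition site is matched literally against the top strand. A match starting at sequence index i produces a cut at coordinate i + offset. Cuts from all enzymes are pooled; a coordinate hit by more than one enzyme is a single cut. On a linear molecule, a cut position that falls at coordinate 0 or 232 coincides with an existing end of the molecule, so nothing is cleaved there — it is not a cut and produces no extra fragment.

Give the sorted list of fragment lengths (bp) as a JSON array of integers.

[4,4,4,5,5,5,5,5,6,6,7,7,7,8,8,9,9,9,10,11,15,16,18,20,29]

Site scan:
  PtaIX (TCTCG, off=2): starts [19, 25, 82, 97, 148, 153, 162, 167, 193] → cuts [21, 27, 84, 99, 150, 155, 164, 169, 195]
  OquX (TCAG, off=0): starts [0, 5, 31, 76, 204] → cuts [5, 31, 76, 204] (position 0 is a terminus of the linear molecule — no cut)
  RvuIX (GTCTCT, off=1): starts [36, 94, 129, 176, 215] → cuts [37, 95, 130, 177, 216]
  HnxX (GTTAGC, off=2): starts [64, 86, 102, 113, 207, 223] → cuts [66, 88, 104, 115, 209, 225]

Pooled cuts: [5, 21, 27, 31, 37, 66, 76, 84, 88, 95, 99, 104, 115, 130, 150, 155, 164, 169, 177, 195, 204, 209, 216, 225]

Fragments:
  [0,5): 5 bp
  [5,21): 16 bp
  [21,27): 6 bp
  [27,31): 4 bp
  [31,37): 6 bp
  [37,66): 29 bp
  [66,76): 10 bp
  [76,84): 8 bp
  [84,88): 4 bp
  [88,95): 7 bp
  [95,99): 4 bp
  [99,104): 5 bp
  [104,115): 11 bp
  [115,130): 15 bp
  [130,150): 20 bp
  [150,155): 5 bp
  [155,164): 9 bp
  [164,169): 5 bp
  [169,177): 8 bp
  [177,195): 18 bp
  [195,204): 9 bp
  [204,209): 5 bp
  [209,216): 7 bp
  [216,225): 9 bp
  [225,232): 7 bp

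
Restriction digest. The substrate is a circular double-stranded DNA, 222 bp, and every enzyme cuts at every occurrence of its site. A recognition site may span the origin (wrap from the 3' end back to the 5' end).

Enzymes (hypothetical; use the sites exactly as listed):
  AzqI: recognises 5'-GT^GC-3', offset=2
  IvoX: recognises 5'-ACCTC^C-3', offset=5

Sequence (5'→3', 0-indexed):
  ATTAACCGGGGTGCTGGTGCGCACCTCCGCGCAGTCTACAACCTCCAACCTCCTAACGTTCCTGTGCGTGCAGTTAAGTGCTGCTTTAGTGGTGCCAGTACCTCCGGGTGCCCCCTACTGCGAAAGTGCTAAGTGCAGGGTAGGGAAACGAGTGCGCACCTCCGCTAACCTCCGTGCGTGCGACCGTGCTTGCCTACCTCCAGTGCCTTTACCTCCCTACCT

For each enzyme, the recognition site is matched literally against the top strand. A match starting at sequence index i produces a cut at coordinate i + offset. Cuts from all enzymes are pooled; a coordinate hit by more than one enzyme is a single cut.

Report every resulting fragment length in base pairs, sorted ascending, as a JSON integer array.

[3,4,4,4,5,6,7,7,8,9,9,10,10,11,11,13,13,14,18,18,19,19]

Scan for sites:
  AzqI (GTGC, off=2): starts [10, 16, 63, 67, 77, 91, 107, 125, 132, 151, 173, 177, 185, 202] → cuts [12, 18, 65, 69, 79, 93, 109, 127, 134, 153, 175, 179, 187, 204]
  IvoX (ACCTCC, off=5): starts [22, 40, 47, 99, 157, 167, 195, 210] → cuts [27, 45, 52, 104, 162, 172, 200, 215]

Pooled cuts: [12, 18, 27, 45, 52, 65, 69, 79, 93, 104, 109, 127, 134, 153, 162, 172, 175, 179, 187, 200, 204, 215]

Fragment lengths:
  12→18: 6 bp
  18→27: 9 bp
  27→45: 18 bp
  45→52: 7 bp
  52→65: 13 bp
  65→69: 4 bp
  69→79: 10 bp
  79→93: 14 bp
  93→104: 11 bp
  104→109: 5 bp
  109→127: 18 bp
  127→134: 7 bp
  134→153: 19 bp
  153→162: 9 bp
  162→172: 10 bp
  172→175: 3 bp
  175→179: 4 bp
  179→187: 8 bp
  187→200: 13 bp
  200→204: 4 bp
  204→215: 11 bp
  215→12 (wrap): 222-215+12 = 19 bp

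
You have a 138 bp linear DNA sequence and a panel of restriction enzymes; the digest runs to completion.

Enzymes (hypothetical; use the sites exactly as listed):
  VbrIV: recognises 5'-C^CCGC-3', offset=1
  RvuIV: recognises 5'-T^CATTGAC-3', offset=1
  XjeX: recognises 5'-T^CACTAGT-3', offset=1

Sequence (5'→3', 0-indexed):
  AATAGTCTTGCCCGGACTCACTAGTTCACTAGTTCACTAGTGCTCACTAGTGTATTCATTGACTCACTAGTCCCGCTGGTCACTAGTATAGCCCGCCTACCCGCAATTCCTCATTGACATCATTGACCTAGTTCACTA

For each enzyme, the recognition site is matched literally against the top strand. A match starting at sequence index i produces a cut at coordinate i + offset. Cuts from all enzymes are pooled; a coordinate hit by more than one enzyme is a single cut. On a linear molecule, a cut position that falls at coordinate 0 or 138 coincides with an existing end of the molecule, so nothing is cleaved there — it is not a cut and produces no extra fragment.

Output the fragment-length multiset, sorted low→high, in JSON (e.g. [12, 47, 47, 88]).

[8,8,8,8,8,8,9,10,11,12,12,18,18]

Site scan:
  VbrIV CCCGC/1: at [71, 91, 99] ⇒ [72, 92, 100]
  RvuIV TCATTGAC/1: at [55, 110, 119] ⇒ [56, 111, 120]
  XjeX TCACTAGT/1: at [17, 25, 33, 43, 63, 79] ⇒ [18, 26, 34, 44, 64, 80]

All cut coordinates (distinct, sorted): [18, 26, 34, 44, 56, 64, 72, 80, 92, 100, 111, 120]

Fragments:
  [0,18): 18 bp
  [18,26): 8 bp
  [26,34): 8 bp
  [34,44): 10 bp
  [44,56): 12 bp
  [56,64): 8 bp
  [64,72): 8 bp
  [72,80): 8 bp
  [80,92): 12 bp
  [92,100): 8 bp
  [100,111): 11 bp
  [111,120): 9 bp
  [120,138): 18 bp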